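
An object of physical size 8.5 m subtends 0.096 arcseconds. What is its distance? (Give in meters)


D = size / theta_rad, theta_rad = 0.096 * pi/(180*3600) = 4.654e-07, D = 1.826e+07

1.826e+07 m


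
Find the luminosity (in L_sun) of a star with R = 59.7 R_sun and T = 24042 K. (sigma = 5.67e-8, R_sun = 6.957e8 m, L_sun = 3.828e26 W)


R = 59.7 * 6.957e8 m = 4.153329e+10 m. L = 4*pi*R^2*sigma*T^4 = 4*pi*(4.153329e+10)^2 * 5.67e-8 * 24042^4 = 4.106463464e+32 W. L/L_sun = 4.106463464e+32 / 3.828e26 = 1.073e+06

1.073e+06 L_sun


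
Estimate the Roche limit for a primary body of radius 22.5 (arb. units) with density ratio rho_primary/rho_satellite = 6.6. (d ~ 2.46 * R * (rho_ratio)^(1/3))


d_Roche = 2.46 * 22.5 * 6.6^(1/3) = 103.8243

103.8243


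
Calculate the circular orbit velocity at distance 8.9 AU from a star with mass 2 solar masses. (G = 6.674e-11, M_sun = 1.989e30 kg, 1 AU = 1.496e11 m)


v = sqrt(GM/r) = sqrt(6.674e-11 * 3.978e+30 / 1.331e+12) = 14120.9752

14120.9752 m/s


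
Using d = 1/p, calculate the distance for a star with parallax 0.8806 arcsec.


d = 1/p = 1/0.8806 = 1.1356

1.1356 pc


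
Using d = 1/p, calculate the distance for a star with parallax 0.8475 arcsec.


d = 1/p = 1/0.8475 = 1.1799

1.1799 pc


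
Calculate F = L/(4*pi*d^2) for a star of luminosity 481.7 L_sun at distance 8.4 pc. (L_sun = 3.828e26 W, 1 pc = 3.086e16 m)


F = L / (4*pi*d^2) = 1.844e+29 / (4*pi*(2.592e+17)^2) = 2.184e-07

2.184e-07 W/m^2


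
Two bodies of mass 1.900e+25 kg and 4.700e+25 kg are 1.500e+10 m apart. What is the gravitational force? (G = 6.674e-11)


F = G*m1*m2/r^2 = 6.674e-11 * 1.900e+25 * 4.700e+25 / (1.500e+10)^2 = 6.674e-11 * 8.930e+50 / 2.250e+20 = 2.649e+20

2.649e+20 N


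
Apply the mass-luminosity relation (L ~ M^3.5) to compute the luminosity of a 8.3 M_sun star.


L/L_sun = (M/M_sun)^3.5 = 8.3^3.5 = 1647.3024

1647.3024 L_sun


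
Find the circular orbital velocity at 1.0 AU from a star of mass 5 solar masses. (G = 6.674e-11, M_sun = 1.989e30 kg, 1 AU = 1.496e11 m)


v = sqrt(GM/r) = sqrt(6.674e-11 * 9.945e+30 / 1.496e+11) = 66608.5068

66608.5068 m/s


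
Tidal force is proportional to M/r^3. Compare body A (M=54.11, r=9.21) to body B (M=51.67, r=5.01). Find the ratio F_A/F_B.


Ratio = (M1/r1^3) / (M2/r2^3) = (54.11/9.21^3) / (51.67/5.01^3) = 0.1686

0.1686


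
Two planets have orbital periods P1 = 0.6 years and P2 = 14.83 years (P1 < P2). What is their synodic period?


1/P_syn = |1/P1 - 1/P2| = |1/0.6 - 1/14.83| => P_syn = 0.6253

0.6253 years


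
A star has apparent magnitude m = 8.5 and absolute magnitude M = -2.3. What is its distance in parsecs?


d = 10^((m - M + 5)/5) = 10^((8.5 - -2.3 + 5)/5) = 1445.4398

1445.4398 pc


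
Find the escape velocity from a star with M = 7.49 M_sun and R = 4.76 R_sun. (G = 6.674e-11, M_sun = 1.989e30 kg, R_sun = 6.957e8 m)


M = 7.49 * 1.989e30 kg = 1.489761e+31 kg; R = 4.76 * 6.957e8 m = 3.311532e+09 m. v_esc = sqrt(2GM/R) = sqrt(2 * 6.674e-11 * 1.489761e+31 / 3.311532e+09) = 774911.1705

774911.1705 m/s


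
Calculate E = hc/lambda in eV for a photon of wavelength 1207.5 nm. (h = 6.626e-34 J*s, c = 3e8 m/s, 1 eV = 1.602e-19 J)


E = hc/lambda = 6.626e-34 * 3e8 / 1.208e-06 = 1.646e-19 J = 1.0276 eV

1.0276 eV


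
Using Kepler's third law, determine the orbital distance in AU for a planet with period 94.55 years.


a = P^(2/3) = 94.55^(2/3) = 20.7543

20.7543 AU


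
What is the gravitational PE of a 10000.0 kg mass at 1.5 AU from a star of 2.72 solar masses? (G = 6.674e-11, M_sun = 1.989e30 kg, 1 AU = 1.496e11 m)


M = 2.72 * 1.989e30 kg = 5.41008e+30 kg; r = 1.5 AU * 1.496e11 m/AU = 2.244e+11 m. U = -GM*m/r = -(6.674e-11 * 5.41008e+30 * 10000.0) / 2.244e+11 = -1.609e+13

-1.609e+13 J


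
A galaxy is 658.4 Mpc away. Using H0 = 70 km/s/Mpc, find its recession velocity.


v = H0 * d = 70 * 658.4 = 46088.0

46088.0 km/s


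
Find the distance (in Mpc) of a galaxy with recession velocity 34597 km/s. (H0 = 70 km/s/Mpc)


d = v / H0 = 34597 / 70 = 494.2429

494.2429 Mpc


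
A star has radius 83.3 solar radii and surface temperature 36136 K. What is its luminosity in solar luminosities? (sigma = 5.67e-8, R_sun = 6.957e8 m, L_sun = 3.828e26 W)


R = 83.3 * 6.957e8 m = 5.795181e+10 m. L = 4*pi*R^2*sigma*T^4 = 4*pi*(5.795181e+10)^2 * 5.67e-8 * 36136^4 = 4.080254408e+33 W. L/L_sun = 4.080254408e+33 / 3.828e26 = 1.066e+07

1.066e+07 L_sun


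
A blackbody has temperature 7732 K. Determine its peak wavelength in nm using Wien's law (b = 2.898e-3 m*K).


lam_max = b / T = 2.898e-3 / 7732 = 3.748e-07 m = 374.806 nm

374.806 nm


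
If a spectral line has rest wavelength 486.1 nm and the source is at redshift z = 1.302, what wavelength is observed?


lam_obs = lam_emit * (1 + z) = 486.1 * (1 + 1.302) = 1119.0022

1119.0022 nm


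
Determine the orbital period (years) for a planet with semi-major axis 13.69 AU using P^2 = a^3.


P = a^(3/2) = 13.69^1.5 = 50.653

50.653 years


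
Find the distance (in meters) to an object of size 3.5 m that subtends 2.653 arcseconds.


D = size / theta_rad, theta_rad = 2.653 * pi/(180*3600) = 1.286e-05, D = 272117.1586

272117.1586 m


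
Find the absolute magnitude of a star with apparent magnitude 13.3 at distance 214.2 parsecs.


M = m - 5*log10(d) + 5 = 13.3 - 5*log10(214.2) + 5 = 6.6459

6.6459


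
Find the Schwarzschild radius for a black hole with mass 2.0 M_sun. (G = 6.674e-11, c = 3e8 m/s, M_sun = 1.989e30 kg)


M = 2.0 * 1.989e30 kg = 3.978e+30 kg. rs = 2GM/c^2 = 2 * 6.674e-11 * 3.978e+30 / (3e8)^2 = 5899.816

5899.816 m


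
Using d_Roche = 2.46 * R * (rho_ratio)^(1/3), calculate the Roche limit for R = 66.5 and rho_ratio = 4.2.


d_Roche = 2.46 * 66.5 * 4.2^(1/3) = 263.9408

263.9408


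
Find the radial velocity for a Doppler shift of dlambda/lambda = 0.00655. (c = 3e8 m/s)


v = (dlambda/lambda) * c = 0.00655 * 3e8 = 1.965e+06

1.965e+06 m/s


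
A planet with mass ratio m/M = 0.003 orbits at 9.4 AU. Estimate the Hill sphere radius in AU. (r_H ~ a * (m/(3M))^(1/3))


r_H = a * (m/3M)^(1/3) = 9.4 * (0.003/3)^(1/3) = 0.94

0.94 AU


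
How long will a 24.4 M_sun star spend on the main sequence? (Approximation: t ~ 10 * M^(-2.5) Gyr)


t = 10 * M^(-2.5) = 10 * 24.4^(-2.5) = 0.0034

0.0034 Gyr


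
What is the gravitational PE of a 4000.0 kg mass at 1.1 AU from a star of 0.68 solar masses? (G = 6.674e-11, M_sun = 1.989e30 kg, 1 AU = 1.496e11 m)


M = 0.68 * 1.989e30 kg = 1.35252e+30 kg; r = 1.1 AU * 1.496e11 m/AU = 1.6456e+11 m. U = -GM*m/r = -(6.674e-11 * 1.35252e+30 * 4000.0) / 1.6456e+11 = -2.194e+12

-2.194e+12 J


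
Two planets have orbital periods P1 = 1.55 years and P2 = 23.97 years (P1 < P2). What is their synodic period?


1/P_syn = |1/P1 - 1/P2| = |1/1.55 - 1/23.97| => P_syn = 1.6572

1.6572 years


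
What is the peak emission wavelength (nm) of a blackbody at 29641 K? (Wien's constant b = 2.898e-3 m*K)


lam_max = b / T = 2.898e-3 / 29641 = 9.777e-08 m = 97.77 nm

97.77 nm


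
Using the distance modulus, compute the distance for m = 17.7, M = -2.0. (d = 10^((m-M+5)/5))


d = 10^((m - M + 5)/5) = 10^((17.7 - -2.0 + 5)/5) = 87096.359

87096.359 pc


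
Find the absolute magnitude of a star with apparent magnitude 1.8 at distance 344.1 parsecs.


M = m - 5*log10(d) + 5 = 1.8 - 5*log10(344.1) + 5 = -5.8834

-5.8834


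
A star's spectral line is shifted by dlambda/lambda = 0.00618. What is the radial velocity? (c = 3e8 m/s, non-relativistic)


v = (dlambda/lambda) * c = 0.00618 * 3e8 = 1.854e+06

1.854e+06 m/s


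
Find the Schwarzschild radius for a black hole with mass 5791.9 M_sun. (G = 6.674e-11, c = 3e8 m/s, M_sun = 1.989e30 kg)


M = 5791.9 * 1.989e30 kg = 1.15200891e+34 kg. rs = 2GM/c^2 = 2 * 6.674e-11 * 1.15200891e+34 / (3e8)^2 = 1.709e+07

1.709e+07 m


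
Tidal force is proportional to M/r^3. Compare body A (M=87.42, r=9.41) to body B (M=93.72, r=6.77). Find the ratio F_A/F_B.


Ratio = (M1/r1^3) / (M2/r2^3) = (87.42/9.41^3) / (93.72/6.77^3) = 0.3474

0.3474


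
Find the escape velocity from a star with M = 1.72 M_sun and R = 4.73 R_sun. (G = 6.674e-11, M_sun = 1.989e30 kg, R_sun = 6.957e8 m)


M = 1.72 * 1.989e30 kg = 3.42108e+30 kg; R = 4.73 * 6.957e8 m = 3.290661e+09 m. v_esc = sqrt(2GM/R) = sqrt(2 * 6.674e-11 * 3.42108e+30 / 3.290661e+09) = 372518.7543

372518.7543 m/s


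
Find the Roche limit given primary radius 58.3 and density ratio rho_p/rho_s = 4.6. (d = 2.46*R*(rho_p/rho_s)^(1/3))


d_Roche = 2.46 * 58.3 * 4.6^(1/3) = 238.519

238.519


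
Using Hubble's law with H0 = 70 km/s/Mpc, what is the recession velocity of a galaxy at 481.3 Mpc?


v = H0 * d = 70 * 481.3 = 33691.0

33691.0 km/s


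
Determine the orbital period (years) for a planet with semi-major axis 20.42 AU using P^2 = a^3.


P = a^(3/2) = 20.42^1.5 = 92.2749

92.2749 years


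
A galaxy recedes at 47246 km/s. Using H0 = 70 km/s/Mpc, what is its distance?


d = v / H0 = 47246 / 70 = 674.9429

674.9429 Mpc


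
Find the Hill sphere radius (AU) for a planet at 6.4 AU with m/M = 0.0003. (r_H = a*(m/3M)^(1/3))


r_H = a * (m/3M)^(1/3) = 6.4 * (0.0003/3)^(1/3) = 0.2971

0.2971 AU


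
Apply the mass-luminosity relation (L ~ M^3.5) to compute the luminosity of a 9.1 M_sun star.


L/L_sun = (M/M_sun)^3.5 = 9.1^3.5 = 2273.2378

2273.2378 L_sun


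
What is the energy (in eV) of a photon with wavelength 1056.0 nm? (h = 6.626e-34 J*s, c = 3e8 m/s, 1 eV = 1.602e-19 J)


E = hc/lambda = 6.626e-34 * 3e8 / 1.056e-06 = 1.882e-19 J = 1.175 eV

1.175 eV


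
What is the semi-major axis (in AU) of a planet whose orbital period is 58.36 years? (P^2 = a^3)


a = P^(2/3) = 58.36^(2/3) = 15.0456

15.0456 AU


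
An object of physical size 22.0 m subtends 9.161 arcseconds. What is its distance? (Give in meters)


D = size / theta_rad, theta_rad = 9.161 * pi/(180*3600) = 4.441e-05, D = 495341.7463

495341.7463 m


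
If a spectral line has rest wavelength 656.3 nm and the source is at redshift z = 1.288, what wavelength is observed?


lam_obs = lam_emit * (1 + z) = 656.3 * (1 + 1.288) = 1501.6144

1501.6144 nm


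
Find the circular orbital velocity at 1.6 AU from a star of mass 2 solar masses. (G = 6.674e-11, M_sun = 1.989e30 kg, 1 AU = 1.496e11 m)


v = sqrt(GM/r) = sqrt(6.674e-11 * 3.978e+30 / 2.394e+11) = 33304.2534

33304.2534 m/s


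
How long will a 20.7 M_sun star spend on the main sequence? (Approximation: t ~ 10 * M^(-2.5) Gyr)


t = 10 * M^(-2.5) = 10 * 20.7^(-2.5) = 0.0051

0.0051 Gyr


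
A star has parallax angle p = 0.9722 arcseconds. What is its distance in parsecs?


d = 1/p = 1/0.9722 = 1.0286

1.0286 pc


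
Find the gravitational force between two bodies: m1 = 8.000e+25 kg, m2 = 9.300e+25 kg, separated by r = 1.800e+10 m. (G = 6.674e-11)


F = G*m1*m2/r^2 = 6.674e-11 * 8.000e+25 * 9.300e+25 / (1.800e+10)^2 = 6.674e-11 * 7.440e+51 / 3.240e+20 = 1.533e+21

1.533e+21 N


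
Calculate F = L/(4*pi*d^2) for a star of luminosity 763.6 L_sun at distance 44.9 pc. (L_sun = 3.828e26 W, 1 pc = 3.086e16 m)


F = L / (4*pi*d^2) = 2.923e+29 / (4*pi*(1.386e+18)^2) = 1.212e-08

1.212e-08 W/m^2


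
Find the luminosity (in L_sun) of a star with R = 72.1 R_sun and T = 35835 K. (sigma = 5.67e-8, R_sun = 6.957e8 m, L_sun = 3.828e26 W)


R = 72.1 * 6.957e8 m = 5.015997e+10 m. L = 4*pi*R^2*sigma*T^4 = 4*pi*(5.015997e+10)^2 * 5.67e-8 * 35835^4 = 2.956222338e+33 W. L/L_sun = 2.956222338e+33 / 3.828e26 = 7.723e+06

7.723e+06 L_sun


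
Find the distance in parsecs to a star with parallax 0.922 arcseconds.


d = 1/p = 1/0.922 = 1.0846

1.0846 pc


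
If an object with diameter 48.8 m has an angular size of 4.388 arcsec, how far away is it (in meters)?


D = size / theta_rad, theta_rad = 4.388 * pi/(180*3600) = 2.127e-05, D = 2.294e+06

2.294e+06 m


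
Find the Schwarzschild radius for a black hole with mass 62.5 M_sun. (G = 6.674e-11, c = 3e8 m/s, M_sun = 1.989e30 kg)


M = 62.5 * 1.989e30 kg = 1.243125e+32 kg. rs = 2GM/c^2 = 2 * 6.674e-11 * 1.243125e+32 / (3e8)^2 = 184369.25

184369.25 m


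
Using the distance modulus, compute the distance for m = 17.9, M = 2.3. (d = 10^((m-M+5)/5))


d = 10^((m - M + 5)/5) = 10^((17.9 - 2.3 + 5)/5) = 13182.5674

13182.5674 pc


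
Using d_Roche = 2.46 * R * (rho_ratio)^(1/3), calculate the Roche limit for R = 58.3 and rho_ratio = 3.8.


d_Roche = 2.46 * 58.3 * 3.8^(1/3) = 223.8025

223.8025


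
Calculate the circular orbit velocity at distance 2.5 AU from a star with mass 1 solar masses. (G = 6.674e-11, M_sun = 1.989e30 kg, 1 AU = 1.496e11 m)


v = sqrt(GM/r) = sqrt(6.674e-11 * 1.989e+30 / 3.740e+11) = 18839.7307

18839.7307 m/s


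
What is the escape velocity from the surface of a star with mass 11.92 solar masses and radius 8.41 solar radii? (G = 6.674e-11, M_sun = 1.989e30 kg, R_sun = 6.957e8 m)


M = 11.92 * 1.989e30 kg = 2.370888e+31 kg; R = 8.41 * 6.957e8 m = 5.850837e+09 m. v_esc = sqrt(2GM/R) = sqrt(2 * 6.674e-11 * 2.370888e+31 / 5.850837e+09) = 735452.4832

735452.4832 m/s


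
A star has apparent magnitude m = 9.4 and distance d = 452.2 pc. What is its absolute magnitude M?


M = m - 5*log10(d) + 5 = 9.4 - 5*log10(452.2) + 5 = 1.1233

1.1233


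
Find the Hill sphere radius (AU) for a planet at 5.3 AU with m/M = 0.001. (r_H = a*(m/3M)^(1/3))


r_H = a * (m/3M)^(1/3) = 5.3 * (0.001/3)^(1/3) = 0.3675

0.3675 AU


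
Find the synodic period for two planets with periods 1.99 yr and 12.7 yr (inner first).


1/P_syn = |1/P1 - 1/P2| = |1/1.99 - 1/12.7| => P_syn = 2.3598

2.3598 years


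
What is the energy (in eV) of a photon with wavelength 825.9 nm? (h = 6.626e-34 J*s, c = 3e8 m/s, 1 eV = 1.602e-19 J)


E = hc/lambda = 6.626e-34 * 3e8 / 8.259e-07 = 2.407e-19 J = 1.5024 eV

1.5024 eV


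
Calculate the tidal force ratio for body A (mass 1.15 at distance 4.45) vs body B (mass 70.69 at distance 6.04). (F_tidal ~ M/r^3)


Ratio = (M1/r1^3) / (M2/r2^3) = (1.15/4.45^3) / (70.69/6.04^3) = 0.0407

0.0407


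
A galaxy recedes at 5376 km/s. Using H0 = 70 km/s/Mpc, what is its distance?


d = v / H0 = 5376 / 70 = 76.8

76.8 Mpc


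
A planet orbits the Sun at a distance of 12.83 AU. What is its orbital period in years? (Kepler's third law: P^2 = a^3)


P = a^(3/2) = 12.83^1.5 = 45.9558

45.9558 years


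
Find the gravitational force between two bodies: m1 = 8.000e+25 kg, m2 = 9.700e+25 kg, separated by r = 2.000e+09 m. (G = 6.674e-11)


F = G*m1*m2/r^2 = 6.674e-11 * 8.000e+25 * 9.700e+25 / (2.000e+09)^2 = 6.674e-11 * 7.760e+51 / 4.000e+18 = 1.295e+23

1.295e+23 N


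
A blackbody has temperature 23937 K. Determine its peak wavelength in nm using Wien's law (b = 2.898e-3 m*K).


lam_max = b / T = 2.898e-3 / 23937 = 1.211e-07 m = 121.0678 nm

121.0678 nm


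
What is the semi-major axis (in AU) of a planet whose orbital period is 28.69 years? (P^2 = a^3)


a = P^(2/3) = 28.69^(2/3) = 9.3717

9.3717 AU


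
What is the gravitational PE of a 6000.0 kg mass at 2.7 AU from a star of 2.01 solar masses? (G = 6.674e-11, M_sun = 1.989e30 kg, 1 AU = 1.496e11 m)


M = 2.01 * 1.989e30 kg = 3.99789e+30 kg; r = 2.7 AU * 1.496e11 m/AU = 4.0392e+11 m. U = -GM*m/r = -(6.674e-11 * 3.99789e+30 * 6000.0) / 4.0392e+11 = -3.963e+12

-3.963e+12 J


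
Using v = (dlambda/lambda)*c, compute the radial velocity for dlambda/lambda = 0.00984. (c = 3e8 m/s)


v = (dlambda/lambda) * c = 0.00984 * 3e8 = 2.952e+06

2.952e+06 m/s


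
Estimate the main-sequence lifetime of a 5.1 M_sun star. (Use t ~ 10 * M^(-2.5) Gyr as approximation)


t = 10 * M^(-2.5) = 10 * 5.1^(-2.5) = 0.1702

0.1702 Gyr


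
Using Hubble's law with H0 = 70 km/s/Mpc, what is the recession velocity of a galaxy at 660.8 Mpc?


v = H0 * d = 70 * 660.8 = 46256.0

46256.0 km/s


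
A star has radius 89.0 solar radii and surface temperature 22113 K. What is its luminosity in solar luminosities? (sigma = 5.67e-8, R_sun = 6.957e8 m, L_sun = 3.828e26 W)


R = 89.0 * 6.957e8 m = 6.19173e+10 m. L = 4*pi*R^2*sigma*T^4 = 4*pi*(6.19173e+10)^2 * 5.67e-8 * 22113^4 = 6.531419922e+32 W. L/L_sun = 6.531419922e+32 / 3.828e26 = 1.706e+06

1.706e+06 L_sun


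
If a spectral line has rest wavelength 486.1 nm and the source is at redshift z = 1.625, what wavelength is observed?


lam_obs = lam_emit * (1 + z) = 486.1 * (1 + 1.625) = 1276.0125

1276.0125 nm


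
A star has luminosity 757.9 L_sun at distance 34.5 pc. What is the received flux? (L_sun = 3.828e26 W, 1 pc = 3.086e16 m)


F = L / (4*pi*d^2) = 2.901e+29 / (4*pi*(1.065e+18)^2) = 2.037e-08

2.037e-08 W/m^2


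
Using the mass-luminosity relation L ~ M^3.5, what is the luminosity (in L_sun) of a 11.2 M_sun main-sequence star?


L/L_sun = (M/M_sun)^3.5 = 11.2^3.5 = 4701.7884

4701.7884 L_sun


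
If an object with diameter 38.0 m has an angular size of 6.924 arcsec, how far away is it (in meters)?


D = size / theta_rad, theta_rad = 6.924 * pi/(180*3600) = 3.357e-05, D = 1.132e+06

1.132e+06 m


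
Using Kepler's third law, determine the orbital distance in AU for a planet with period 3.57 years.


a = P^(2/3) = 3.57^(2/3) = 2.3359

2.3359 AU


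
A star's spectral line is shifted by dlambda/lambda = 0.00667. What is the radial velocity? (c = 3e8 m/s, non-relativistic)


v = (dlambda/lambda) * c = 0.00667 * 3e8 = 2.001e+06

2.001e+06 m/s


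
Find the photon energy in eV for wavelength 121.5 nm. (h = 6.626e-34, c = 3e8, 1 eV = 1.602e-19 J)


E = hc/lambda = 6.626e-34 * 3e8 / 1.215e-07 = 1.636e-18 J = 10.2125 eV

10.2125 eV


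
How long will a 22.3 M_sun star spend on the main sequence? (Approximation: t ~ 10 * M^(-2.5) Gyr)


t = 10 * M^(-2.5) = 10 * 22.3^(-2.5) = 0.0043

0.0043 Gyr


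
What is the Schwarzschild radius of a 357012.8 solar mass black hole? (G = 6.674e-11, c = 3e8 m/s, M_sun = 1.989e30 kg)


M = 357012.8 * 1.989e30 kg = 7.100984592e+35 kg. rs = 2GM/c^2 = 2 * 6.674e-11 * 7.100984592e+35 / (3e8)^2 = 1.053e+09

1.053e+09 m


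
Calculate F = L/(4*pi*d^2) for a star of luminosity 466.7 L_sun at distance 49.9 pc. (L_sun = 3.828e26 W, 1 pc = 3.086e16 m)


F = L / (4*pi*d^2) = 1.787e+29 / (4*pi*(1.540e+18)^2) = 5.995e-09

5.995e-09 W/m^2


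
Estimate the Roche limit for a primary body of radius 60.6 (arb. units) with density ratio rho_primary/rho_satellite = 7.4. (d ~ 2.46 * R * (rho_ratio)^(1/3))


d_Roche = 2.46 * 60.6 * 7.4^(1/3) = 290.5037

290.5037


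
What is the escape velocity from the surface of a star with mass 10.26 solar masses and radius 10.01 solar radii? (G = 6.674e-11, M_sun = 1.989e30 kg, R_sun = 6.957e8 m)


M = 10.26 * 1.989e30 kg = 2.040714e+31 kg; R = 10.01 * 6.957e8 m = 6.963957e+09 m. v_esc = sqrt(2GM/R) = sqrt(2 * 6.674e-11 * 2.040714e+31 / 6.963957e+09) = 625419.086

625419.086 m/s


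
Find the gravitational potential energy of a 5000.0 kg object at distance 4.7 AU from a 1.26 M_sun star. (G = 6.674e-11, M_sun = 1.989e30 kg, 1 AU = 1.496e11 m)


M = 1.26 * 1.989e30 kg = 2.50614e+30 kg; r = 4.7 AU * 1.496e11 m/AU = 7.0312e+11 m. U = -GM*m/r = -(6.674e-11 * 2.50614e+30 * 5000.0) / 7.0312e+11 = -1.189e+12

-1.189e+12 J


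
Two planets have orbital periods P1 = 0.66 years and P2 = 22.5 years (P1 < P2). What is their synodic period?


1/P_syn = |1/P1 - 1/P2| = |1/0.66 - 1/22.5| => P_syn = 0.6799

0.6799 years


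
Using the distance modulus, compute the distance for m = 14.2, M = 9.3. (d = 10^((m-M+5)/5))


d = 10^((m - M + 5)/5) = 10^((14.2 - 9.3 + 5)/5) = 95.4993

95.4993 pc


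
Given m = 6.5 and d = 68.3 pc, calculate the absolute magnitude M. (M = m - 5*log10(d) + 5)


M = m - 5*log10(d) + 5 = 6.5 - 5*log10(68.3) + 5 = 2.3279

2.3279


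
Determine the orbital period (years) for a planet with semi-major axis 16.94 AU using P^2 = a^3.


P = a^(3/2) = 16.94^1.5 = 69.722

69.722 years


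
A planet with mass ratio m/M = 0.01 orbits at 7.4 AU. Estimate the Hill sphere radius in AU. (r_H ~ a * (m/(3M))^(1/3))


r_H = a * (m/3M)^(1/3) = 7.4 * (0.01/3)^(1/3) = 1.1054

1.1054 AU


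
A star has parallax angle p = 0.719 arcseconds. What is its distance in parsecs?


d = 1/p = 1/0.719 = 1.3908

1.3908 pc


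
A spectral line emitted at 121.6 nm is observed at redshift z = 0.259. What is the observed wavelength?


lam_obs = lam_emit * (1 + z) = 121.6 * (1 + 0.259) = 153.0944

153.0944 nm


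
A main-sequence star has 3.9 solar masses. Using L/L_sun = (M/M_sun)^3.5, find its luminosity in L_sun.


L/L_sun = (M/M_sun)^3.5 = 3.9^3.5 = 117.1456

117.1456 L_sun


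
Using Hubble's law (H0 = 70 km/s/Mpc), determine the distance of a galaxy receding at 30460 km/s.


d = v / H0 = 30460 / 70 = 435.1429

435.1429 Mpc


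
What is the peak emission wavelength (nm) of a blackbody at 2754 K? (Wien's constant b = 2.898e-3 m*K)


lam_max = b / T = 2.898e-3 / 2754 = 1.052e-06 m = 1052.2876 nm

1052.2876 nm


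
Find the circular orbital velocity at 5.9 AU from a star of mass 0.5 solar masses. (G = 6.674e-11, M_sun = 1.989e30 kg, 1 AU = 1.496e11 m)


v = sqrt(GM/r) = sqrt(6.674e-11 * 9.945e+29 / 8.826e+11) = 8671.689

8671.689 m/s


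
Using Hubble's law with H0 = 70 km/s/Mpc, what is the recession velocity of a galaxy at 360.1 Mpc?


v = H0 * d = 70 * 360.1 = 25207.0

25207.0 km/s


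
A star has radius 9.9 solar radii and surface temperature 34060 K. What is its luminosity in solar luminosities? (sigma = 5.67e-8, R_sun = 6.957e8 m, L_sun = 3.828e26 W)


R = 9.9 * 6.957e8 m = 6.88743e+09 m. L = 4*pi*R^2*sigma*T^4 = 4*pi*(6.88743e+09)^2 * 5.67e-8 * 34060^4 = 4.548685321e+31 W. L/L_sun = 4.548685321e+31 / 3.828e26 = 118826.6803

118826.6803 L_sun


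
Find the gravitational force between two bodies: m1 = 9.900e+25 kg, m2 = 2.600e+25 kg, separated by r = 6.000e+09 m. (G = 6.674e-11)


F = G*m1*m2/r^2 = 6.674e-11 * 9.900e+25 * 2.600e+25 / (6.000e+09)^2 = 6.674e-11 * 2.574e+51 / 3.600e+19 = 4.772e+21

4.772e+21 N


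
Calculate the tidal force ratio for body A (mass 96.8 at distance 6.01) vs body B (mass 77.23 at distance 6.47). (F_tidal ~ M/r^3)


Ratio = (M1/r1^3) / (M2/r2^3) = (96.8/6.01^3) / (77.23/6.47^3) = 1.5638

1.5638


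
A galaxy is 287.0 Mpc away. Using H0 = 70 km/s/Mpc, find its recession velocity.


v = H0 * d = 70 * 287.0 = 20090.0

20090.0 km/s


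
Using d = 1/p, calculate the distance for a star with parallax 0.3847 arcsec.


d = 1/p = 1/0.3847 = 2.5994

2.5994 pc


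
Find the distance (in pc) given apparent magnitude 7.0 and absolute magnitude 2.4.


d = 10^((m - M + 5)/5) = 10^((7.0 - 2.4 + 5)/5) = 83.1764

83.1764 pc


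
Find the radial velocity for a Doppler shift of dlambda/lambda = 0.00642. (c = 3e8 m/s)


v = (dlambda/lambda) * c = 0.00642 * 3e8 = 1.926e+06

1.926e+06 m/s


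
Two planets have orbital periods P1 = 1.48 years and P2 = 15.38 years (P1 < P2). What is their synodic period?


1/P_syn = |1/P1 - 1/P2| = |1/1.48 - 1/15.38| => P_syn = 1.6376

1.6376 years


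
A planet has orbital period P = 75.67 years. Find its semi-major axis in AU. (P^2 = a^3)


a = P^(2/3) = 75.67^(2/3) = 17.8902

17.8902 AU


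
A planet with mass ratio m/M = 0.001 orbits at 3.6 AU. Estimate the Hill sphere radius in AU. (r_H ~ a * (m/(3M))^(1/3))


r_H = a * (m/3M)^(1/3) = 3.6 * (0.001/3)^(1/3) = 0.2496

0.2496 AU


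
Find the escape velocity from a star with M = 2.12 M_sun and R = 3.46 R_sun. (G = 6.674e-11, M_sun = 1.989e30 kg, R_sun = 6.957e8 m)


M = 2.12 * 1.989e30 kg = 4.21668e+30 kg; R = 3.46 * 6.957e8 m = 2.407122e+09 m. v_esc = sqrt(2GM/R) = sqrt(2 * 6.674e-11 * 4.21668e+30 / 2.407122e+09) = 483553.3206

483553.3206 m/s


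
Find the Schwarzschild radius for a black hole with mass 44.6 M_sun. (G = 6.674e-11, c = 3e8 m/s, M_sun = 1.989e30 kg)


M = 44.6 * 1.989e30 kg = 8.87094e+31 kg. rs = 2GM/c^2 = 2 * 6.674e-11 * 8.87094e+31 / (3e8)^2 = 131565.8968

131565.8968 m


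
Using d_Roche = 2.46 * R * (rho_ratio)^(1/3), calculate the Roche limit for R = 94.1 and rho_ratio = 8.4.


d_Roche = 2.46 * 94.1 * 8.4^(1/3) = 470.5631

470.5631


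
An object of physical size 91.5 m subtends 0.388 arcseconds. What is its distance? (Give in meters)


D = size / theta_rad, theta_rad = 0.388 * pi/(180*3600) = 1.881e-06, D = 4.864e+07

4.864e+07 m


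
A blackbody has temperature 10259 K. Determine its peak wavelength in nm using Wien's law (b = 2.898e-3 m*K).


lam_max = b / T = 2.898e-3 / 10259 = 2.825e-07 m = 282.4837 nm

282.4837 nm


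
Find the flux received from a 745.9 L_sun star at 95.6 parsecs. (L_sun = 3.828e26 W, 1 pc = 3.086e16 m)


F = L / (4*pi*d^2) = 2.855e+29 / (4*pi*(2.950e+18)^2) = 2.611e-09

2.611e-09 W/m^2


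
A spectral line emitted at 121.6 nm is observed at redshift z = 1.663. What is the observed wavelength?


lam_obs = lam_emit * (1 + z) = 121.6 * (1 + 1.663) = 323.8208

323.8208 nm


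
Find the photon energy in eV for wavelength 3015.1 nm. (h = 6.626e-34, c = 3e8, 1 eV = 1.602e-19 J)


E = hc/lambda = 6.626e-34 * 3e8 / 3.015e-06 = 6.593e-20 J = 0.4115 eV

0.4115 eV


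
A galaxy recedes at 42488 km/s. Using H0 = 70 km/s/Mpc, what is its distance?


d = v / H0 = 42488 / 70 = 606.9714

606.9714 Mpc


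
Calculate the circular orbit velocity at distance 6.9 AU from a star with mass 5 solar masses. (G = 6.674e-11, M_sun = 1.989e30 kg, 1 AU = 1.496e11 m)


v = sqrt(GM/r) = sqrt(6.674e-11 * 9.945e+30 / 1.032e+12) = 25357.4252

25357.4252 m/s


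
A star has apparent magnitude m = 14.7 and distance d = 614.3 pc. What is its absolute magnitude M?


M = m - 5*log10(d) + 5 = 14.7 - 5*log10(614.3) + 5 = 5.7581

5.7581


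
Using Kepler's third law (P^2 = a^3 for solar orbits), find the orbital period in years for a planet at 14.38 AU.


P = a^(3/2) = 14.38^1.5 = 54.5304

54.5304 years


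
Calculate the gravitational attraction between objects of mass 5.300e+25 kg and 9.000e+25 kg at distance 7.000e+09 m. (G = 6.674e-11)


F = G*m1*m2/r^2 = 6.674e-11 * 5.300e+25 * 9.000e+25 / (7.000e+09)^2 = 6.674e-11 * 4.770e+51 / 4.900e+19 = 6.497e+21

6.497e+21 N


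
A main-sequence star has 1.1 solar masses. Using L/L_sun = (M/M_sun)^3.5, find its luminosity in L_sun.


L/L_sun = (M/M_sun)^3.5 = 1.1^3.5 = 1.396

1.396 L_sun


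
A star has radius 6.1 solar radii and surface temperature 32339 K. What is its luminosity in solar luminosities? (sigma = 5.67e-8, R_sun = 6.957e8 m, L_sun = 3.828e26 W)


R = 6.1 * 6.957e8 m = 4.24377e+09 m. L = 4*pi*R^2*sigma*T^4 = 4*pi*(4.24377e+09)^2 * 5.67e-8 * 32339^4 = 1.40346939e+31 W. L/L_sun = 1.40346939e+31 / 3.828e26 = 36663.2547

36663.2547 L_sun


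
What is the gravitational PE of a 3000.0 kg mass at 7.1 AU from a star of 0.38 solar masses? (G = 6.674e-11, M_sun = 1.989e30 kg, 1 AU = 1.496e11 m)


M = 0.38 * 1.989e30 kg = 7.5582e+29 kg; r = 7.1 AU * 1.496e11 m/AU = 1.06216e+12 m. U = -GM*m/r = -(6.674e-11 * 7.5582e+29 * 3000.0) / 1.06216e+12 = -1.425e+11

-1.425e+11 J


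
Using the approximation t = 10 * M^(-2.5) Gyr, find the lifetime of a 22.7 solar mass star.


t = 10 * M^(-2.5) = 10 * 22.7^(-2.5) = 0.0041

0.0041 Gyr


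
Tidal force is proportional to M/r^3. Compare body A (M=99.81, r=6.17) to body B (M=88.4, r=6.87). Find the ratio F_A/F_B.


Ratio = (M1/r1^3) / (M2/r2^3) = (99.81/6.17^3) / (88.4/6.87^3) = 1.5586

1.5586


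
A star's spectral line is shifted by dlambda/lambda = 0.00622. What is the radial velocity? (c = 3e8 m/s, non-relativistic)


v = (dlambda/lambda) * c = 0.00622 * 3e8 = 1.866e+06

1.866e+06 m/s


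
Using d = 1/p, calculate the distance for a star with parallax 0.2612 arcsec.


d = 1/p = 1/0.2612 = 3.8285

3.8285 pc


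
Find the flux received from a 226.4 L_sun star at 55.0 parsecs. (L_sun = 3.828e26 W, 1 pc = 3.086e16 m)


F = L / (4*pi*d^2) = 8.667e+28 / (4*pi*(1.697e+18)^2) = 2.394e-09

2.394e-09 W/m^2


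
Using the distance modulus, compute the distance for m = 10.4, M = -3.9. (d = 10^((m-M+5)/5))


d = 10^((m - M + 5)/5) = 10^((10.4 - -3.9 + 5)/5) = 7244.3596

7244.3596 pc


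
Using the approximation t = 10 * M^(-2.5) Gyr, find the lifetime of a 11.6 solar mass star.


t = 10 * M^(-2.5) = 10 * 11.6^(-2.5) = 0.0218

0.0218 Gyr


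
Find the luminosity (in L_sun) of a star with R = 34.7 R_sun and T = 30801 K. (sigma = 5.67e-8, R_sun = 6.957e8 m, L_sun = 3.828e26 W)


R = 34.7 * 6.957e8 m = 2.414079e+10 m. L = 4*pi*R^2*sigma*T^4 = 4*pi*(2.414079e+10)^2 * 5.67e-8 * 30801^4 = 3.737275778e+32 W. L/L_sun = 3.737275778e+32 / 3.828e26 = 976299.8376

976299.8376 L_sun


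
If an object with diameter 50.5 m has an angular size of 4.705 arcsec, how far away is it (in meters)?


D = size / theta_rad, theta_rad = 4.705 * pi/(180*3600) = 2.281e-05, D = 2.214e+06

2.214e+06 m


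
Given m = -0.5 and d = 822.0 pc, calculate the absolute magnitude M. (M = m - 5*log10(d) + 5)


M = m - 5*log10(d) + 5 = -0.5 - 5*log10(822.0) + 5 = -10.0744

-10.0744


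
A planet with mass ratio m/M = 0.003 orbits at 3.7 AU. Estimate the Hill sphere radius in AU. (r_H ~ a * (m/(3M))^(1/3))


r_H = a * (m/3M)^(1/3) = 3.7 * (0.003/3)^(1/3) = 0.37

0.37 AU


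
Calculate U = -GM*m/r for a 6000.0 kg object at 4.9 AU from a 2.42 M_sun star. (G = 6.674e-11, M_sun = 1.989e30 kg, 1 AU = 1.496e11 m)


M = 2.42 * 1.989e30 kg = 4.81338e+30 kg; r = 4.9 AU * 1.496e11 m/AU = 7.3304e+11 m. U = -GM*m/r = -(6.674e-11 * 4.81338e+30 * 6000.0) / 7.3304e+11 = -2.629e+12

-2.629e+12 J


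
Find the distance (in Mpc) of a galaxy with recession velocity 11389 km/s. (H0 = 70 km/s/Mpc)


d = v / H0 = 11389 / 70 = 162.7

162.7 Mpc


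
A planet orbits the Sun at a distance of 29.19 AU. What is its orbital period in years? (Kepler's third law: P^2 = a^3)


P = a^(3/2) = 29.19^1.5 = 157.7071

157.7071 years


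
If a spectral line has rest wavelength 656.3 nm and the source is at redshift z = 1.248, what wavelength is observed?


lam_obs = lam_emit * (1 + z) = 656.3 * (1 + 1.248) = 1475.3624

1475.3624 nm


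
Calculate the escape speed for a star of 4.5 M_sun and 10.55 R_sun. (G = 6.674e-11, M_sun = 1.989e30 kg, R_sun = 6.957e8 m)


M = 4.5 * 1.989e30 kg = 8.9505e+30 kg; R = 10.55 * 6.957e8 m = 7.339635e+09 m. v_esc = sqrt(2GM/R) = sqrt(2 * 6.674e-11 * 8.9505e+30 / 7.339635e+09) = 403454.4555

403454.4555 m/s


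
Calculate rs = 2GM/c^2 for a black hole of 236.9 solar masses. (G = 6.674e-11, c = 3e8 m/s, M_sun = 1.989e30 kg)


M = 236.9 * 1.989e30 kg = 4.711941e+32 kg. rs = 2GM/c^2 = 2 * 6.674e-11 * 4.711941e+32 / (3e8)^2 = 698833.2052

698833.2052 m


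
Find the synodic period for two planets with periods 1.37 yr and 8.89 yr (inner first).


1/P_syn = |1/P1 - 1/P2| = |1/1.37 - 1/8.89| => P_syn = 1.6196

1.6196 years


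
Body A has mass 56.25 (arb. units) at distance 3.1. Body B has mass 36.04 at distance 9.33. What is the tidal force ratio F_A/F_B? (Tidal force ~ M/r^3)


Ratio = (M1/r1^3) / (M2/r2^3) = (56.25/3.1^3) / (36.04/9.33^3) = 42.5498

42.5498


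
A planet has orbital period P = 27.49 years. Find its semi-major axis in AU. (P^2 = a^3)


a = P^(2/3) = 27.49^(2/3) = 9.1086

9.1086 AU


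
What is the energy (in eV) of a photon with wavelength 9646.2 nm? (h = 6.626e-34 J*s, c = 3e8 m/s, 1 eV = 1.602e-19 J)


E = hc/lambda = 6.626e-34 * 3e8 / 9.646e-06 = 2.061e-20 J = 0.1286 eV

0.1286 eV


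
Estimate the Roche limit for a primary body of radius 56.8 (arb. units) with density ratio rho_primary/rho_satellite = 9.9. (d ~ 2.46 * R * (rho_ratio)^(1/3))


d_Roche = 2.46 * 56.8 * 9.9^(1/3) = 300.028

300.028


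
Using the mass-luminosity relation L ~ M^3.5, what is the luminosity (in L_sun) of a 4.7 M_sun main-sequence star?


L/L_sun = (M/M_sun)^3.5 = 4.7^3.5 = 225.0829

225.0829 L_sun


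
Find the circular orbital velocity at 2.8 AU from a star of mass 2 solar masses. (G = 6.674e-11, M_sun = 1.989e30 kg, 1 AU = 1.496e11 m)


v = sqrt(GM/r) = sqrt(6.674e-11 * 3.978e+30 / 4.189e+11) = 25175.6492

25175.6492 m/s


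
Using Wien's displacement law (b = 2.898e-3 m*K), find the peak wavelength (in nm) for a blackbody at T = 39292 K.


lam_max = b / T = 2.898e-3 / 39292 = 7.376e-08 m = 73.7555 nm

73.7555 nm


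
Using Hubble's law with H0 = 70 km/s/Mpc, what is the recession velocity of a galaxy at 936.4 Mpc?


v = H0 * d = 70 * 936.4 = 65548.0

65548.0 km/s


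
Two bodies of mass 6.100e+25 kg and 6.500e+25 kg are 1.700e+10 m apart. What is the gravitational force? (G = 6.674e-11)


F = G*m1*m2/r^2 = 6.674e-11 * 6.100e+25 * 6.500e+25 / (1.700e+10)^2 = 6.674e-11 * 3.965e+51 / 2.890e+20 = 9.157e+20

9.157e+20 N


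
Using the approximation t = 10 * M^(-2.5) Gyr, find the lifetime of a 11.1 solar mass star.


t = 10 * M^(-2.5) = 10 * 11.1^(-2.5) = 0.0244

0.0244 Gyr


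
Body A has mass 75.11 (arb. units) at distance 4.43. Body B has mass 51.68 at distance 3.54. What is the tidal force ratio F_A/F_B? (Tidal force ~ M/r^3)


Ratio = (M1/r1^3) / (M2/r2^3) = (75.11/4.43^3) / (51.68/3.54^3) = 0.7416

0.7416


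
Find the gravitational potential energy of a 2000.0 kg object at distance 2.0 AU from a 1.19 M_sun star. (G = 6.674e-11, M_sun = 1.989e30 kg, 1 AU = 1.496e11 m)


M = 1.19 * 1.989e30 kg = 2.36691e+30 kg; r = 2.0 AU * 1.496e11 m/AU = 2.992e+11 m. U = -GM*m/r = -(6.674e-11 * 2.36691e+30 * 2000.0) / 2.992e+11 = -1.056e+12

-1.056e+12 J


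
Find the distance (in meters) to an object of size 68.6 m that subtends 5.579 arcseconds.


D = size / theta_rad, theta_rad = 5.579 * pi/(180*3600) = 2.705e-05, D = 2.536e+06

2.536e+06 m


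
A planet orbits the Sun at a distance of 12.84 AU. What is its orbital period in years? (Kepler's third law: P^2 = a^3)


P = a^(3/2) = 12.84^1.5 = 46.0095

46.0095 years


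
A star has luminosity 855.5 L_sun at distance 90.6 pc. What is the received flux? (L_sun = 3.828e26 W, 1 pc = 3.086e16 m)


F = L / (4*pi*d^2) = 3.275e+29 / (4*pi*(2.796e+18)^2) = 3.334e-09

3.334e-09 W/m^2


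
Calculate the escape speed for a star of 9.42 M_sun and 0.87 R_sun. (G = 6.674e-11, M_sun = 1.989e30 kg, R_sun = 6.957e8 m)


M = 9.42 * 1.989e30 kg = 1.873638e+31 kg; R = 0.87 * 6.957e8 m = 6.05259e+08 m. v_esc = sqrt(2GM/R) = sqrt(2 * 6.674e-11 * 1.873638e+31 / 6.05259e+08) = 2.033e+06

2.033e+06 m/s


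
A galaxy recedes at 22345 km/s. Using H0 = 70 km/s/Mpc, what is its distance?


d = v / H0 = 22345 / 70 = 319.2143

319.2143 Mpc


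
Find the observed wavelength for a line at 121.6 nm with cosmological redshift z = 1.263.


lam_obs = lam_emit * (1 + z) = 121.6 * (1 + 1.263) = 275.1808

275.1808 nm


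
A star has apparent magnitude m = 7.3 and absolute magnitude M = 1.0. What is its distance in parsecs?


d = 10^((m - M + 5)/5) = 10^((7.3 - 1.0 + 5)/5) = 181.9701

181.9701 pc


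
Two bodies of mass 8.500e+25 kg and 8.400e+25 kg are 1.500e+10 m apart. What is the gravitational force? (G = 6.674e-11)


F = G*m1*m2/r^2 = 6.674e-11 * 8.500e+25 * 8.400e+25 / (1.500e+10)^2 = 6.674e-11 * 7.140e+51 / 2.250e+20 = 2.118e+21

2.118e+21 N


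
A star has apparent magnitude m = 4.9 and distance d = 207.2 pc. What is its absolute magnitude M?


M = m - 5*log10(d) + 5 = 4.9 - 5*log10(207.2) + 5 = -1.6819

-1.6819


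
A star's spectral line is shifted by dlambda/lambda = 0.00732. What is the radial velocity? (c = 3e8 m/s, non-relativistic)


v = (dlambda/lambda) * c = 0.00732 * 3e8 = 2.196e+06

2.196e+06 m/s


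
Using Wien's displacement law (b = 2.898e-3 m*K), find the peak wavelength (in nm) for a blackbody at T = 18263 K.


lam_max = b / T = 2.898e-3 / 18263 = 1.587e-07 m = 158.6815 nm

158.6815 nm


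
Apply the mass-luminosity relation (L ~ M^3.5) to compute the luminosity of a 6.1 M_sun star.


L/L_sun = (M/M_sun)^3.5 = 6.1^3.5 = 560.6017

560.6017 L_sun


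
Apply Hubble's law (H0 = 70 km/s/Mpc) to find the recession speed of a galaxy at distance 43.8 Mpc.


v = H0 * d = 70 * 43.8 = 3066.0

3066.0 km/s


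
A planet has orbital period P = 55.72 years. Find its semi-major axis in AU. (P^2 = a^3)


a = P^(2/3) = 55.72^(2/3) = 14.5884

14.5884 AU


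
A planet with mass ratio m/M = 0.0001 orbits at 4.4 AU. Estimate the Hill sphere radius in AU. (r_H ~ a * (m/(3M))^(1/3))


r_H = a * (m/3M)^(1/3) = 4.4 * (0.0001/3)^(1/3) = 0.1416

0.1416 AU


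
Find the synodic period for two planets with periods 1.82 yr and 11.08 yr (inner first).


1/P_syn = |1/P1 - 1/P2| = |1/1.82 - 1/11.08| => P_syn = 2.1777

2.1777 years


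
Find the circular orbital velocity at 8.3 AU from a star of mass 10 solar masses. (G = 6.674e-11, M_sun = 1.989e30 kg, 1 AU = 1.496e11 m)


v = sqrt(GM/r) = sqrt(6.674e-11 * 1.989e+31 / 1.242e+12) = 32696.83

32696.83 m/s


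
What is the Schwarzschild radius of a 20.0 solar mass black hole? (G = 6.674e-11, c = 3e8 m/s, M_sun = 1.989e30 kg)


M = 20.0 * 1.989e30 kg = 3.978e+31 kg. rs = 2GM/c^2 = 2 * 6.674e-11 * 3.978e+31 / (3e8)^2 = 58998.16

58998.16 m


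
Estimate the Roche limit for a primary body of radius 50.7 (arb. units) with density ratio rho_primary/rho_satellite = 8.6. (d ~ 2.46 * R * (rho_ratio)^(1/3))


d_Roche = 2.46 * 50.7 * 8.6^(1/3) = 255.5304

255.5304


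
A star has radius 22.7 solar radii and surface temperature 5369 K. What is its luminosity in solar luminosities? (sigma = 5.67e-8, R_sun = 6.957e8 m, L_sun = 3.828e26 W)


R = 22.7 * 6.957e8 m = 1.579239e+10 m. L = 4*pi*R^2*sigma*T^4 = 4*pi*(1.579239e+10)^2 * 5.67e-8 * 5369^4 = 1.476597946e+29 W. L/L_sun = 1.476597946e+29 / 3.828e26 = 385.7361

385.7361 L_sun


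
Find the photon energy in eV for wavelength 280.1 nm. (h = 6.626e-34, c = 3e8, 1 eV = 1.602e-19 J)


E = hc/lambda = 6.626e-34 * 3e8 / 2.801e-07 = 7.097e-19 J = 4.4299 eV

4.4299 eV


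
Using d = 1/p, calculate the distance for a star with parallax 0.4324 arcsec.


d = 1/p = 1/0.4324 = 2.3127

2.3127 pc


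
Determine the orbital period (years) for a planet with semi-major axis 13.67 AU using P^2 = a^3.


P = a^(3/2) = 13.67^1.5 = 50.542

50.542 years


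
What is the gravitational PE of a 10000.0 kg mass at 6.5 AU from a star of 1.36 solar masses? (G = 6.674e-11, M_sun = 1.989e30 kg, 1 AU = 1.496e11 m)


M = 1.36 * 1.989e30 kg = 2.70504e+30 kg; r = 6.5 AU * 1.496e11 m/AU = 9.724e+11 m. U = -GM*m/r = -(6.674e-11 * 2.70504e+30 * 10000.0) / 9.724e+11 = -1.857e+12

-1.857e+12 J


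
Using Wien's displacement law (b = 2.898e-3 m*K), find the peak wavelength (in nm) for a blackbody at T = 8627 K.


lam_max = b / T = 2.898e-3 / 8627 = 3.359e-07 m = 335.9221 nm

335.9221 nm


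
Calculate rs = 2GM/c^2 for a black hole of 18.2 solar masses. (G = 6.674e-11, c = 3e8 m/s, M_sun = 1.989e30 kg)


M = 18.2 * 1.989e30 kg = 3.61998e+31 kg. rs = 2GM/c^2 = 2 * 6.674e-11 * 3.61998e+31 / (3e8)^2 = 53688.3256

53688.3256 m


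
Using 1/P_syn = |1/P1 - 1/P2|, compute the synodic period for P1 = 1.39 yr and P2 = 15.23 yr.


1/P_syn = |1/P1 - 1/P2| = |1/1.39 - 1/15.23| => P_syn = 1.5296

1.5296 years


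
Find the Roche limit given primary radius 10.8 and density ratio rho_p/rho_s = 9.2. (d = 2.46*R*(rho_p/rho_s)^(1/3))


d_Roche = 2.46 * 10.8 * 9.2^(1/3) = 55.67

55.67


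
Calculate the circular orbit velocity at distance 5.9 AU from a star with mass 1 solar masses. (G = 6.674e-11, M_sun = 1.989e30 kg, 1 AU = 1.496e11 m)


v = sqrt(GM/r) = sqrt(6.674e-11 * 1.989e+30 / 8.826e+11) = 12263.6201

12263.6201 m/s
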